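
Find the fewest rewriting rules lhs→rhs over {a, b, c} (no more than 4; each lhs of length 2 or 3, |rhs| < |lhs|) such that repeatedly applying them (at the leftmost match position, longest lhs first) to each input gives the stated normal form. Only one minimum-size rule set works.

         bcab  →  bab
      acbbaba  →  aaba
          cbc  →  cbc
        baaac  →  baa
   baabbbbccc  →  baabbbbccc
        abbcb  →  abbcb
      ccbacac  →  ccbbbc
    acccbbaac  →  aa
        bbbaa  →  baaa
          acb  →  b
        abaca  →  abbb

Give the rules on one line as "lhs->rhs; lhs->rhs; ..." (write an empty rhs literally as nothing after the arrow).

ac->; aca->bb; bba->aa; ca->a

  | bcab => bab
  | acbbaba => bbaba => aaba
  | cbc
  | baaac => baa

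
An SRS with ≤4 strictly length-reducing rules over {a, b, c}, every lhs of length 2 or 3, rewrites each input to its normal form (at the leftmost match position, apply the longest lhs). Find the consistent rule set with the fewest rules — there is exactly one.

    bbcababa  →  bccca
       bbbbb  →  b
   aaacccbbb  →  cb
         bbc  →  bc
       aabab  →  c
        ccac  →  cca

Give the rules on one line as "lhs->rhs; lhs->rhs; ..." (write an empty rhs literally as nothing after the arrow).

aab->; ab->c; ac->a; bb->b

  | bbcababa => bcababa => bccaba => bccca
  | bbbbb => bbbb => bbb => bb => b
  | aaacccbbb => aaaccbbb => aaacbbb => aaabbb => abb => cb
  | bbc => bc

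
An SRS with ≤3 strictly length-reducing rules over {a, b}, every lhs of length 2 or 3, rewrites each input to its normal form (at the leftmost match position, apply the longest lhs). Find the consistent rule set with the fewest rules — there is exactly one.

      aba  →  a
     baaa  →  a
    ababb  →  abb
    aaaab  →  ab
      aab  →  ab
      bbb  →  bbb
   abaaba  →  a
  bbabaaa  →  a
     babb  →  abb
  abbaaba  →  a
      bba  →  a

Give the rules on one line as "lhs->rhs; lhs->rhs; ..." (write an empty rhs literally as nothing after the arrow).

aa->a; ba->a

  | aba => aa => a
  | baaa => aaa => aa => a
  | ababb => aabb => abb
  | aaaab => aaab => aab => ab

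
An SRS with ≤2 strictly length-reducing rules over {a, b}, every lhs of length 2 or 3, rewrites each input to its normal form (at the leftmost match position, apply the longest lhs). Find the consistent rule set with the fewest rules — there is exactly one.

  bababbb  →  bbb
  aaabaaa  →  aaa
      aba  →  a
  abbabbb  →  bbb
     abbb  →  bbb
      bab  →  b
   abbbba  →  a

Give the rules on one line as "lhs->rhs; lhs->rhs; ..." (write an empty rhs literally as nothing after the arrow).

  | bababbb => ababbb => babbb => abbb => bbb
  | aaabaaa => aabaaa => abaaa => baaa => aaa
  | aba => ba => a
  | abbabbb => bbabbb => babbb => abbb => bbb

ab->b; ba->a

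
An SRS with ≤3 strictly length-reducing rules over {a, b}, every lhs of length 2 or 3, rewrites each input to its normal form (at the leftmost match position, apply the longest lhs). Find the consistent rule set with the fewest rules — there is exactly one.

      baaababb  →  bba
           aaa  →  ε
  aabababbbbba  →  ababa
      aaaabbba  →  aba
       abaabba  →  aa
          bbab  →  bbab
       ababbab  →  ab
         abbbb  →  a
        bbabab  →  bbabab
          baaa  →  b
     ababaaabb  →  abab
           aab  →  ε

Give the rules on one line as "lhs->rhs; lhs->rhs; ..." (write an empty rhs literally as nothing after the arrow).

aaa->; aab->; abb->a

  | baaababb => bbabb => bba
  | aaa => ε
  | aabababbbbba => ababbbbba => ababbba => ababa
  | aaaabbba => abbba => aba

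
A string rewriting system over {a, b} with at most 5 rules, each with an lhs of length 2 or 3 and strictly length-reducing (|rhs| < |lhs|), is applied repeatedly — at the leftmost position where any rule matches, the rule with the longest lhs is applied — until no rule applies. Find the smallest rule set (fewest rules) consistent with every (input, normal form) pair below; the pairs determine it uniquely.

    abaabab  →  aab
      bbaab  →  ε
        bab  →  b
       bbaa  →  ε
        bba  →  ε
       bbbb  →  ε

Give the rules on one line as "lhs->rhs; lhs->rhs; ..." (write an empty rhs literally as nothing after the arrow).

  | abaabab => aabab => aab
  | bbaab => bbab => bbb => bb => ε
  | bab => b
  | bbaa => bba => bb => ε

ba->; bb->; bba->bb; bbb->bb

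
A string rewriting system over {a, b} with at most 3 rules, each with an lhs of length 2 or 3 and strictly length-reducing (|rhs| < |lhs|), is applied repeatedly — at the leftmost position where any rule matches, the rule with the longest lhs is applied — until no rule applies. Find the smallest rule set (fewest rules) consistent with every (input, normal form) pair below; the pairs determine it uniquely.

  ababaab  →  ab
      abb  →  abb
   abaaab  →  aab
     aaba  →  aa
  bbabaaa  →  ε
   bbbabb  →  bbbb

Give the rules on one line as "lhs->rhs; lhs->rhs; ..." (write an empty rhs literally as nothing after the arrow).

  | ababaab => abaab => ab
  | abb
  | abaaab => aab
  | aaba => aa

ba->; baa->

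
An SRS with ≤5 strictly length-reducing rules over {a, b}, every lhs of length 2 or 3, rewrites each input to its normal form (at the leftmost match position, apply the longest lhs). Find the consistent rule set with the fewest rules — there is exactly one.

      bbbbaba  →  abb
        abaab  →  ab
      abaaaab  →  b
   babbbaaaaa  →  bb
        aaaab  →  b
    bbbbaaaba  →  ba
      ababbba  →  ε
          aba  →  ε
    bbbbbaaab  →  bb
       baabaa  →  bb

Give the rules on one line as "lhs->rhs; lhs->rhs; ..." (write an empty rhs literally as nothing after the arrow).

aa->; aaa->aa; aba->; bbb->ab

  | bbbbaba => abbaba => abb
  | abaab => ab
  | abaaaab => aaab => aab => b
  | babbbaaaaa => baabaaaaa => bbaaaaa => bbaaaa => bbaaa => bbaa => bb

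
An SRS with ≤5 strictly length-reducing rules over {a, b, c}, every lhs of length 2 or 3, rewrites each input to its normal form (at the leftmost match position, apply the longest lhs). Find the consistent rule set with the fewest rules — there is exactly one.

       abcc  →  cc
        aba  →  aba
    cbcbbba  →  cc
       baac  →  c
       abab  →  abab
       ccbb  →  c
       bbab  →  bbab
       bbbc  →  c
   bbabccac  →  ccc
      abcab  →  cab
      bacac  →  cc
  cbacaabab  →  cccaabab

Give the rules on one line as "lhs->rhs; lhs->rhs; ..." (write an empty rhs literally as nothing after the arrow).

  | abcc => acc => cc
  | aba
  | cbcbbba => ccbbba => cba => cc
  | baac => bac => bc => c

ac->c; bc->c; cba->cc; cbb->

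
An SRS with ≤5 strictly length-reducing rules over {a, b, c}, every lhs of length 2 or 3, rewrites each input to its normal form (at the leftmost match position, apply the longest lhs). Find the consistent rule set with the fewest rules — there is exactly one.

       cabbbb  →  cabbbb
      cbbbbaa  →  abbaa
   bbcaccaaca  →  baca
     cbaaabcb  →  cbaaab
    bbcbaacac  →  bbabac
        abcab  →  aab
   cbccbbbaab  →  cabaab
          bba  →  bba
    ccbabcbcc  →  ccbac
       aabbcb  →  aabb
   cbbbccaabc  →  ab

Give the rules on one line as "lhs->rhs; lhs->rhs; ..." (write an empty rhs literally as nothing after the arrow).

  | cabbbb
  | cbbbbaa => abbaa
  | bbcaccaaca => baccaaca => bacbca => baca
  | cbaaabcb => cbaaab

aac->ab; bc->; caa->b; cbb->a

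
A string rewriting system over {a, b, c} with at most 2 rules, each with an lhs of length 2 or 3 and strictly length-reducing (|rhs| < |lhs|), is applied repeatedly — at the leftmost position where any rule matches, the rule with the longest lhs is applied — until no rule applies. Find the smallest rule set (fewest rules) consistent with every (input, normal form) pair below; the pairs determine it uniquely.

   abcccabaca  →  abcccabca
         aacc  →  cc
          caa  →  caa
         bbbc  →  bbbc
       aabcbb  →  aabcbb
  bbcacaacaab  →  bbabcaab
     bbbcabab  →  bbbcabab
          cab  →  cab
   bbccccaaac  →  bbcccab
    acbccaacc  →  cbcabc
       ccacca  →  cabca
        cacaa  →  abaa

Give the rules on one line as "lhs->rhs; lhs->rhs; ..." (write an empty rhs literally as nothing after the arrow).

  | abcccabaca => abcccabca
  | aacc => acc => cc
  | caa
  | bbbc

ac->c; cac->ab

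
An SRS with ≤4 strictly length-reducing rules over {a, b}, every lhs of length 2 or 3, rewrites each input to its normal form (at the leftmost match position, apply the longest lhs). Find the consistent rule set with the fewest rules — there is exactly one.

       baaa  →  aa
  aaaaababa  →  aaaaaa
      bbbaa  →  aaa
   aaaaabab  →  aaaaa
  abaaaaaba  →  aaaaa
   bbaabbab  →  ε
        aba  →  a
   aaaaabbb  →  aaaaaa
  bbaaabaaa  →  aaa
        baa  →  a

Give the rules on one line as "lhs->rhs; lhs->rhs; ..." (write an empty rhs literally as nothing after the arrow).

ba->; bab->; bbb->a

  | baaa => aa
  | aaaaababa => aaaaaa
  | bbbaa => aaa
  | aaaaabab => aaaaa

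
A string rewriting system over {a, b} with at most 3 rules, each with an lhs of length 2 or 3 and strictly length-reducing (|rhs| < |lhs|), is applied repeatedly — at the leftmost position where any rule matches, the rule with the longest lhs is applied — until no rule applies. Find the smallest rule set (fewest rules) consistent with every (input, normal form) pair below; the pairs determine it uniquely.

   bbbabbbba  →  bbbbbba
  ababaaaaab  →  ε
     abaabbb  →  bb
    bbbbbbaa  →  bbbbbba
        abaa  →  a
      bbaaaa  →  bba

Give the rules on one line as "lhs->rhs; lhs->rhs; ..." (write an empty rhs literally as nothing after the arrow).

  | bbbabbbba => bbbbbba
  | ababaaaaab => abaaaaab => aaaaab => aaaab => aaab => aab => ab => ε
  | abaabbb => aabbb => abbb => bb
  | bbbbbbaa => bbbbbba

aa->a; ab->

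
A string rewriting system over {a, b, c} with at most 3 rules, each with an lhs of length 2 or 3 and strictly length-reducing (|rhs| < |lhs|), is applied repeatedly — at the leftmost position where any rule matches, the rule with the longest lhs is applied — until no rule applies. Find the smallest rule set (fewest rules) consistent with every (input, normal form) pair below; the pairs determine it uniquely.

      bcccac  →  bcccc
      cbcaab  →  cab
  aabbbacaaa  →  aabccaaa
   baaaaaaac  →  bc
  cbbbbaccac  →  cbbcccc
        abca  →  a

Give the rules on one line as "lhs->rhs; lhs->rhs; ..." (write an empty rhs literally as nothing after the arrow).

  | bcccac => bcccc
  | cbcaab => cab
  | aabbbacaaa => aabccaaa
  | baaaaaaac => baaaaaac => baaaaac => baaaac => baaac => baac => bac => bc

ac->c; bba->c; bca->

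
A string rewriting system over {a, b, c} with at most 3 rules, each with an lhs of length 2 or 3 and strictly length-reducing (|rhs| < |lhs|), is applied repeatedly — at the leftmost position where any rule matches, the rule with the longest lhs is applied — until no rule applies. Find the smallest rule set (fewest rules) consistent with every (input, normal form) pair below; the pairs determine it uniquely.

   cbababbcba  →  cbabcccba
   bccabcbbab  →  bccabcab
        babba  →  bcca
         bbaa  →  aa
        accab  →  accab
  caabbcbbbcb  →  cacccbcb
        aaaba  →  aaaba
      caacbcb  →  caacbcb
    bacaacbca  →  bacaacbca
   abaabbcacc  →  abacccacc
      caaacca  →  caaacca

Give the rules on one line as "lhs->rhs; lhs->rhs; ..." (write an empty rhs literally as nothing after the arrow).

  | cbababbcba => cbabcccba
  | bccabcbbab => bccabcab
  | babba => bcca
  | bbaa => aa

abb->cc; bb->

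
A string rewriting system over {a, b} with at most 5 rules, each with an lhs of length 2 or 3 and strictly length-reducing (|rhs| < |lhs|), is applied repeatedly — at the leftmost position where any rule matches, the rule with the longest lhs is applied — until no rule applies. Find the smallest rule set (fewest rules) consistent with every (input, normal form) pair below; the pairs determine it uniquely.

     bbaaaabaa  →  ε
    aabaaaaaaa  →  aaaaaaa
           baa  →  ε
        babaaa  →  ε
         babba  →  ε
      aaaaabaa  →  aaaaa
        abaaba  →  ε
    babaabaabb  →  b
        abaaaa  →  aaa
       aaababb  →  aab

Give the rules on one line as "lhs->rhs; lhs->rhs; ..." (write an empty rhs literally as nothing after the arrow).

aba->; ba->; baa->ba; bb->b

  | bbaaaabaa => baaaabaa => baaabaa => baabaa => babaa => baa => ba => ε
  | aabaaaaaaa => aaaaaaa
  | baa => ba => ε
  | babaaa => baaa => baa => ba => ε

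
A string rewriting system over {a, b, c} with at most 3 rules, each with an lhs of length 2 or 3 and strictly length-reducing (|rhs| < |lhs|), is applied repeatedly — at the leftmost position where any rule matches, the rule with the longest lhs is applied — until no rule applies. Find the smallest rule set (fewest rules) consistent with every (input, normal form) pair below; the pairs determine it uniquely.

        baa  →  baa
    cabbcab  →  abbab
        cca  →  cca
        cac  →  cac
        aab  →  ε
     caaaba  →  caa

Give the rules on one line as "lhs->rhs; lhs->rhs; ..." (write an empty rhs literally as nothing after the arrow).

aab->; cab->ab

  | baa
  | cabbcab => abbcab => abbab
  | cca
  | cac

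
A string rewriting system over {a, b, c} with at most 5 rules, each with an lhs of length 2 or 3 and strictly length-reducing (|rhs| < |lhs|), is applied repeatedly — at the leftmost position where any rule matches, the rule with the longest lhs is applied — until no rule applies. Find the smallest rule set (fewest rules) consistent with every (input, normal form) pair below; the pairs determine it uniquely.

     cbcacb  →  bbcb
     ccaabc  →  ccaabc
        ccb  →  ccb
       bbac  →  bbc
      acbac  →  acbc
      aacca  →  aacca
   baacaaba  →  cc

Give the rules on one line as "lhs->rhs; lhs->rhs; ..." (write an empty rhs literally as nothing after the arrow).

  | cbcacb => ccccb => bbcb
  | ccaabc
  | ccb
  | bbac => bbc

aba->; ba->b; bca->cc; ccc->bb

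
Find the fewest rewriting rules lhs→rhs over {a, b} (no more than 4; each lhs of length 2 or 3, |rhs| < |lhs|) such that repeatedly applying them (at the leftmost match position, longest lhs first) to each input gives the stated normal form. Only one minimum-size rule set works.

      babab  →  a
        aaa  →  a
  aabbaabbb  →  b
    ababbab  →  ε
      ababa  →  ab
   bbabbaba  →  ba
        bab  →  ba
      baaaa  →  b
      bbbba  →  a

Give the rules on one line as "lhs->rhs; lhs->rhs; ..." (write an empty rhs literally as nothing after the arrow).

  | babab => baab => bb => a
  | aaa => a
  | aabbaabbb => bbaabbb => aaabbb => abbb => aab => b
  | ababbab => ababab => abaab => abb => aa => ε

aa->; bab->ba; bb->a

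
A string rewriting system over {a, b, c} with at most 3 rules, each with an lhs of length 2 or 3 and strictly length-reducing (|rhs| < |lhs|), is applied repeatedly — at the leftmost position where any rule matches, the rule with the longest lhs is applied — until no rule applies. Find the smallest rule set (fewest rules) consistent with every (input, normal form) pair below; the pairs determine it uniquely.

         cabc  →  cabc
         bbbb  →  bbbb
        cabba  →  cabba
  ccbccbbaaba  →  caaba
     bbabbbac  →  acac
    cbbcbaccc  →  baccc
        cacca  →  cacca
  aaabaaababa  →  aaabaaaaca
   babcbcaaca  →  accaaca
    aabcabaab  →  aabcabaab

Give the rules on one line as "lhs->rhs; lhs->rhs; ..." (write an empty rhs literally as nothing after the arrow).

bab->ac; cb->

  | cabc
  | bbbb
  | cabba
  | ccbccbbaaba => cccbbaaba => ccbaaba => caaba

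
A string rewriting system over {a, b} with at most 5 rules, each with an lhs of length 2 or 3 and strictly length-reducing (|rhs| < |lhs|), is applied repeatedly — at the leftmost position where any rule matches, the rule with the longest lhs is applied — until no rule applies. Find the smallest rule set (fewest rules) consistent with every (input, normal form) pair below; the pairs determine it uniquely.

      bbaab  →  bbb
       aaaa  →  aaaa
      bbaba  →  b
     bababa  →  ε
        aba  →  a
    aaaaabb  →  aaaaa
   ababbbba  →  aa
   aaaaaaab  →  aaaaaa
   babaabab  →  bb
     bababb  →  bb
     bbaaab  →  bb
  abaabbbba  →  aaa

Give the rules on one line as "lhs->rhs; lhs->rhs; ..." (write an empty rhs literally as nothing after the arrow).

ab->; abb->a; ba->; baa->b

  | bbaab => bbb
  | aaaa
  | bbaba => bba => b
  | bababa => baba => ba => ε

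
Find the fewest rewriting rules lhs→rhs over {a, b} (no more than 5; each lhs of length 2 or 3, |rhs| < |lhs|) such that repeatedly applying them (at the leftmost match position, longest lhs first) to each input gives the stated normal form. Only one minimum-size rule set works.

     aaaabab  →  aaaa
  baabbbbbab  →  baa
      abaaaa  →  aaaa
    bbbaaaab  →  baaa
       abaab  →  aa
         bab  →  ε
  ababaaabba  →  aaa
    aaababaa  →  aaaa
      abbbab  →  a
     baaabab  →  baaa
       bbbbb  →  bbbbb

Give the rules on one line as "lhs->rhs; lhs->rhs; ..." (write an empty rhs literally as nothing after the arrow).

  | aaaabab => aaaab => aaaa
  | baabbbbbab => baabbbbab => baabbbab => baabbab => baabab => baab => baa
  | abaaaa => aaaa
  | bbbaaaab => baaab => baaa

ab->a; aba->a; bab->; bba->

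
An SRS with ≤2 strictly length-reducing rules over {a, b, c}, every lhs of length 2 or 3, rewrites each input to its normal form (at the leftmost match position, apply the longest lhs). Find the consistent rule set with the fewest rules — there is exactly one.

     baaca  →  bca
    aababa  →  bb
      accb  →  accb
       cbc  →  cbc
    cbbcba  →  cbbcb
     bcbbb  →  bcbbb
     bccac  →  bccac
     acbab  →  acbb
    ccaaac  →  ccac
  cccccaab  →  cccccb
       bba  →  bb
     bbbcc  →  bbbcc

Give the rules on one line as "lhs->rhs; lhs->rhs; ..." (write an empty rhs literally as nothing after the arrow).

  | baaca => baca => bca
  | aababa => baba => bba => bb
  | accb
  | cbc

aa->; ba->b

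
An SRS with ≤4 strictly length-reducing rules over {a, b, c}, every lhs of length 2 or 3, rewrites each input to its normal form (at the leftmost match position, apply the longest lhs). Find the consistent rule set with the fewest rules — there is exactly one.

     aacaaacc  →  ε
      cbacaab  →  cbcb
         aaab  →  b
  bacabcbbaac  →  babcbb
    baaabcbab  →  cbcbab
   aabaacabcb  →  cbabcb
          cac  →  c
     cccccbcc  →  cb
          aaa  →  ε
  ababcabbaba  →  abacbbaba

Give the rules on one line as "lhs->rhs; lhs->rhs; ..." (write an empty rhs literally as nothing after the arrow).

  | aacaaacc => ccaaacc => aaacc => cacc => cc => ε
  | cbacaab => cbaab => cbcb
  | aaab => cab => b
  | bacabcbbaac => babcbbaac => babcbbcc => babcbb

aa->c; bca->c; ca->; cc->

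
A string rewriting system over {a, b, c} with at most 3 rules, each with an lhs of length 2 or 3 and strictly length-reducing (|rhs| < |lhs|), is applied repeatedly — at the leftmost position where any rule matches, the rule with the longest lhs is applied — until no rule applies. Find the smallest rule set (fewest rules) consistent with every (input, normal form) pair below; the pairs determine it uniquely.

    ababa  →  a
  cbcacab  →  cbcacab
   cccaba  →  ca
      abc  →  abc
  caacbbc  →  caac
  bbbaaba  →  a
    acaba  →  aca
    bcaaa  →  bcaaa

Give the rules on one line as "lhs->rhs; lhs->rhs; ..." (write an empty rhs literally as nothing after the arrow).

  | ababa => aba => a
  | cbcacab
  | cccaba => ccaba => caba => ca
  | abc

ba->; bb->; cc->c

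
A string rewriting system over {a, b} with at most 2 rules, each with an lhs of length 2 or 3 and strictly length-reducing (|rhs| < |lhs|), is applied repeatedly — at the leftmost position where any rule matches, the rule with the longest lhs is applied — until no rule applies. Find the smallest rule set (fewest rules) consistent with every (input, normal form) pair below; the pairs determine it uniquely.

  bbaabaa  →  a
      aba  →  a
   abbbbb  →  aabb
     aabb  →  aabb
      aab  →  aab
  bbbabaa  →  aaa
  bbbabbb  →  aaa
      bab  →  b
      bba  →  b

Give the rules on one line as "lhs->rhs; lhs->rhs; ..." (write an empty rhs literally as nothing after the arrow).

ba->; bbb->a

  | bbaabaa => babaa => baa => a
  | aba => a
  | abbbbb => aabb
  | aabb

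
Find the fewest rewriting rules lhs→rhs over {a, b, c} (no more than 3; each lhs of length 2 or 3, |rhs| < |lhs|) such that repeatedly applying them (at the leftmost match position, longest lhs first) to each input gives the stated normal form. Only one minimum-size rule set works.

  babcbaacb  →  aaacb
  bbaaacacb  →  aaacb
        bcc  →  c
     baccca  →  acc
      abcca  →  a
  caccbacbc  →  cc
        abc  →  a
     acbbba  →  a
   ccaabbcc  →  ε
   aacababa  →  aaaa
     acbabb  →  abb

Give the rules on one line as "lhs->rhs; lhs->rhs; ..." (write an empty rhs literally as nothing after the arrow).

  | babcbaacb => abcbaacb => abaacb => aaacb
  | bbaaacacb => baaacacb => aaacacb => aaacb
  | bcc => c
  | baccca => accca => acc

ba->a; bc->; ca->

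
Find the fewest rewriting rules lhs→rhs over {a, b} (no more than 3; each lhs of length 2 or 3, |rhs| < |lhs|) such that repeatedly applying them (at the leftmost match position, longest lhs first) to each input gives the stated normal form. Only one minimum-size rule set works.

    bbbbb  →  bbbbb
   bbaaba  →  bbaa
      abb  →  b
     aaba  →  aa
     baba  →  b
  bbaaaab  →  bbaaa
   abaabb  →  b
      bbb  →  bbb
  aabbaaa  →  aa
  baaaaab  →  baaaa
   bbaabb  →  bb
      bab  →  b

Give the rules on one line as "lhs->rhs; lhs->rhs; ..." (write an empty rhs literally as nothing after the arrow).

aab->a; ab->; aba->

  | bbbbb
  | bbaaba => bbaa
  | abb => b
  | aaba => aa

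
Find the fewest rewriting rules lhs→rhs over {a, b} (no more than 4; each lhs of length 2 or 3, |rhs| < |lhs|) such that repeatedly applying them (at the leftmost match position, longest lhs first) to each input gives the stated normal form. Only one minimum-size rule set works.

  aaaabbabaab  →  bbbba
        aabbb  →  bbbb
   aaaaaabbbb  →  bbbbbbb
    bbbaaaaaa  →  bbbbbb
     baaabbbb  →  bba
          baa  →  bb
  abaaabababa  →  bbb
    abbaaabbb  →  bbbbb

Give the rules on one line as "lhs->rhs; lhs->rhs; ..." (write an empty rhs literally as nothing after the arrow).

  | aaaabbabaab => baabbabaab => bbbbabaab => bbbbabab => bbbbabb => bbbba
  | aabbb => bbbb
  | aaaaaabbbb => baaaabbbb => bbaabbbb => bbbbbbb
  | bbbaaaaaa => bbbbaaaa => bbbbbaa => bbbbbb

aa->b; ab->b; aba->ab; abb->a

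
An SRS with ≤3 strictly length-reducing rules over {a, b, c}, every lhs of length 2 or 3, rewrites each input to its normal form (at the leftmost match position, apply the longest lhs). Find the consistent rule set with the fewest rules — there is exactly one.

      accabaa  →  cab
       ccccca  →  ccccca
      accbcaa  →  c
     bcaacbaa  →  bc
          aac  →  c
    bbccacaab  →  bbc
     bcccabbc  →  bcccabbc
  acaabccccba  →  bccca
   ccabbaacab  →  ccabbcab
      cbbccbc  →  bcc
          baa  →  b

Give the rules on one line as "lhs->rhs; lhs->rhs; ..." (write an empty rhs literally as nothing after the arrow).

aa->; ac->; cb->

  | accabaa => cabaa => cab
  | ccccca
  | accbcaa => cbcaa => caa => c
  | bcaacbaa => bccbaa => bcaa => bc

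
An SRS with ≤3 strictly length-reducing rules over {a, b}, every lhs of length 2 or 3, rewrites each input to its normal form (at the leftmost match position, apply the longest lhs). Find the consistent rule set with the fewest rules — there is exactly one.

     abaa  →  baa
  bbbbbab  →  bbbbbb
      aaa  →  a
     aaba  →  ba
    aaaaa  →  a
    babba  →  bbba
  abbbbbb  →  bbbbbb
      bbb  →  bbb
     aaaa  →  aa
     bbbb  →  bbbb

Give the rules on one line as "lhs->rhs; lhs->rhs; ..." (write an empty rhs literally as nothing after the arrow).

  | abaa => baa
  | bbbbbab => bbbbbb
  | aaa => a
  | aaba => aba => ba

aaa->a; ab->b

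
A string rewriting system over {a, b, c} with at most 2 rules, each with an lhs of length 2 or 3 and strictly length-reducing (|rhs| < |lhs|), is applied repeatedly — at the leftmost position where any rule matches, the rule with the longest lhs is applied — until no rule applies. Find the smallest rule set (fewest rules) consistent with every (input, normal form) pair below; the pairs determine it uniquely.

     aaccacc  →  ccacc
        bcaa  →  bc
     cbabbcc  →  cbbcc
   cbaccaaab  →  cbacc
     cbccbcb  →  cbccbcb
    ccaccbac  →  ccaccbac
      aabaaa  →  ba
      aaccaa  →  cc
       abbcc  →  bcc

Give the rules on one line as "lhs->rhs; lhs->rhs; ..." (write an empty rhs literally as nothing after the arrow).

aa->; ab->

  | aaccacc => ccacc
  | bcaa => bc
  | cbabbcc => cbbcc
  | cbaccaaab => cbaccab => cbacc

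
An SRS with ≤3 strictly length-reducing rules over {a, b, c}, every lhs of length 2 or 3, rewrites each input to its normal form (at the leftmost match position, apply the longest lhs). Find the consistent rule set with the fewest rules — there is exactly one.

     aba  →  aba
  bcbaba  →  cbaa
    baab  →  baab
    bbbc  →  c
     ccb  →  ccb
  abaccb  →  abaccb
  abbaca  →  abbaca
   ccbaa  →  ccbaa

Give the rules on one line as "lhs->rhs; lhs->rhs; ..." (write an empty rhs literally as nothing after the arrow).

bab->ba; bc->c

  | aba
  | bcbaba => cbaba => cbaa
  | baab
  | bbbc => bbc => bc => c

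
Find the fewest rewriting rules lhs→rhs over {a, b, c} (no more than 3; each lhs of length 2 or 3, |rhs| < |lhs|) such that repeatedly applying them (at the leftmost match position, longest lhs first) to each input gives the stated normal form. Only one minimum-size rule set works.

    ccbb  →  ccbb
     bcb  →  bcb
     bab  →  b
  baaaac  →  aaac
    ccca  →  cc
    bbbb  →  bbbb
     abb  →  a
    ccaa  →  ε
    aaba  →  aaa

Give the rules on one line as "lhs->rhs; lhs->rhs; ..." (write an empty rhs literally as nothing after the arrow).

ab->a; ba->; ca->

  | ccbb
  | bcb
  | bab => b
  | baaaac => aaac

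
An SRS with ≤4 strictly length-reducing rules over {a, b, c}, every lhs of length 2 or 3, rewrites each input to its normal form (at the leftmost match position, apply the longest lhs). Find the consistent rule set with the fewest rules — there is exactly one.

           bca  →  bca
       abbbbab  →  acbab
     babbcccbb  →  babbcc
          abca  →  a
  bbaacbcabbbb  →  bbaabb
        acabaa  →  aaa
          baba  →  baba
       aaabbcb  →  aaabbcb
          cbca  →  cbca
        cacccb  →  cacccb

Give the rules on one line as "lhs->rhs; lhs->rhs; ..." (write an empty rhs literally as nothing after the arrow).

  | bca
  | abbbbab => acbab
  | babbcccbb => babbcc
  | abca => a

abc->; bbb->c; cab->; cbb->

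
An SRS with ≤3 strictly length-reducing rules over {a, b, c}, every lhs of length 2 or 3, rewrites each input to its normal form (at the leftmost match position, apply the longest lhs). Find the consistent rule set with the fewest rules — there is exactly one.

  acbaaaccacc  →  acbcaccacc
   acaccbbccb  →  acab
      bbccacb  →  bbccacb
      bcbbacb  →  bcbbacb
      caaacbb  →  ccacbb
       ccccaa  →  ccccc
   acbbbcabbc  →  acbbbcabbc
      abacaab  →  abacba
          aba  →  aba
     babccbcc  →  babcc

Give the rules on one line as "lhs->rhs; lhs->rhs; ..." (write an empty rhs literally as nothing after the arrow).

aa->c; aab->ba; ccb->

  | acbaaaccacc => acbcaccacc
  | acaccbbccb => acabccb => acab
  | bbccacb
  | bcbbacb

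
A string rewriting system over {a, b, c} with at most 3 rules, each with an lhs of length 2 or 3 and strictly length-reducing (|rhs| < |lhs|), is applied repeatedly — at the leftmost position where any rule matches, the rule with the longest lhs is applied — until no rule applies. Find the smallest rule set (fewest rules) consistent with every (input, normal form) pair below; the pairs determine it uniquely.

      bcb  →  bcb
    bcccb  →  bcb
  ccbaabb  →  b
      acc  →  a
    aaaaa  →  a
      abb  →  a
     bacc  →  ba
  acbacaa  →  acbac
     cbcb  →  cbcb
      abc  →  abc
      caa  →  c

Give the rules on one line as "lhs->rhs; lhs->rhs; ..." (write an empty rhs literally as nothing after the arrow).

  | bcb
  | bcccb => bcb
  | ccbaabb => baabb => bbb => b
  | acc => a

aa->; bb->; cc->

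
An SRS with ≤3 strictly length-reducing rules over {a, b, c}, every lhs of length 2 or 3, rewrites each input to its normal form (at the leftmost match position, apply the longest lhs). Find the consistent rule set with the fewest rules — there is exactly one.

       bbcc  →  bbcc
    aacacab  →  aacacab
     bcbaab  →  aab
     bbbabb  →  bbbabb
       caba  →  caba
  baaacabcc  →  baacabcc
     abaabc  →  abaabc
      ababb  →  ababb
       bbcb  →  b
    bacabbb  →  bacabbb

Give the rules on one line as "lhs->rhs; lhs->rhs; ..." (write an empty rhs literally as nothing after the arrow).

  | bbcc
  | aacacab
  | bcbaab => aab
  | bbbabb

aaa->aa; bcb->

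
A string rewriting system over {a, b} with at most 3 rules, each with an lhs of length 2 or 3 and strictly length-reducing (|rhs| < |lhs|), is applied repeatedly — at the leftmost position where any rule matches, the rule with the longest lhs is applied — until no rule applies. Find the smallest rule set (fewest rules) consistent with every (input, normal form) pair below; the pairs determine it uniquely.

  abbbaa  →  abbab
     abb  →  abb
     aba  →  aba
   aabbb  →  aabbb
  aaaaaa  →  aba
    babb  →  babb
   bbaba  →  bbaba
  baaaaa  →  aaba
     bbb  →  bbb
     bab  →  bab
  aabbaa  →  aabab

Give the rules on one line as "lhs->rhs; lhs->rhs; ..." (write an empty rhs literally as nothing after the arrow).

  | abbbaa => abbab
  | abb
  | aba
  | aabbb

aaa->b; baa->ab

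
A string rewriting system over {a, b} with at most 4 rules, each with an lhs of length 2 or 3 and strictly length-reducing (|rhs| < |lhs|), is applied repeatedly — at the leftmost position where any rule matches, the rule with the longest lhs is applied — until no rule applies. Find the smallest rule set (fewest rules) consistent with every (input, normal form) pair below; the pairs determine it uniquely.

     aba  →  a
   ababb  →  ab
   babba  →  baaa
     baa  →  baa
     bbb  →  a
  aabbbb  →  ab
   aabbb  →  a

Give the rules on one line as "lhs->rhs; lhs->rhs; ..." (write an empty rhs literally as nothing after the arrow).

aab->b; aba->bb; bb->a; bbb->a

  | aba => bb => a
  | ababb => bbbb => ab
  | babba => baaa
  | baa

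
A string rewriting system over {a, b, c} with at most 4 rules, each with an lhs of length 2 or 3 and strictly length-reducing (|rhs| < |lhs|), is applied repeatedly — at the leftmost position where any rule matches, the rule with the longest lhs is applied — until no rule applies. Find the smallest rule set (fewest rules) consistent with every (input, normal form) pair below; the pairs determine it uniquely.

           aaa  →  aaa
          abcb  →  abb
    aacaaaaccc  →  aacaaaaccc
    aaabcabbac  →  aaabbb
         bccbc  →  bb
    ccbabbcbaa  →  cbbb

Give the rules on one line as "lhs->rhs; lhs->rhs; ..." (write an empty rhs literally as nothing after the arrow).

ba->b; bc->b; cba->

  | aaa
  | abcb => abb
  | aacaaaaccc
  | aaabcabbac => aaababbac => aaabbbac => aaabbbc => aaabbb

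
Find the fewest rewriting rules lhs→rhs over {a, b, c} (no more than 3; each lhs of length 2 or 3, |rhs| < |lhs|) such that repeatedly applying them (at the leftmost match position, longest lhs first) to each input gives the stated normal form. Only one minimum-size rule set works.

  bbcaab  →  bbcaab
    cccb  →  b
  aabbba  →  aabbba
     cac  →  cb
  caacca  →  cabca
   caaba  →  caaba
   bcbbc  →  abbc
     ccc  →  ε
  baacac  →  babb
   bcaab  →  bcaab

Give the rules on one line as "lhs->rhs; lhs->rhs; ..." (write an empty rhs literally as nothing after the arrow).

  | bbcaab
  | cccb => b
  | aabbba
  | cac => cb

ac->b; bcb->ab; ccc->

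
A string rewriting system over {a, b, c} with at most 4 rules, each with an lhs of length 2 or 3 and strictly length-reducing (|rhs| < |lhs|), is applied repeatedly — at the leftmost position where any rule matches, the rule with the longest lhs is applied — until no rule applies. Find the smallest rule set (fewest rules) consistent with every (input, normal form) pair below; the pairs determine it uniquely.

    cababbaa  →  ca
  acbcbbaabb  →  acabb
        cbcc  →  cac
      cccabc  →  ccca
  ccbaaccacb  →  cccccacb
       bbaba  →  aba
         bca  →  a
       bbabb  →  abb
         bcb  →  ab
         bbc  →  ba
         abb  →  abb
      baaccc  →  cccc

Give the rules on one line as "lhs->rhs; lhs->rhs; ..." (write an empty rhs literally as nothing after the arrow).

aa->a; baa->c; bab->ab; bc->a

  | cababbaa => caabbaa => cabbaa => cabc => caa => ca
  | acbcbbaabb => acabbaabb => acabcbb => acaabb => acabb
  | cbcc => cac
  | cccabc => cccaa => ccca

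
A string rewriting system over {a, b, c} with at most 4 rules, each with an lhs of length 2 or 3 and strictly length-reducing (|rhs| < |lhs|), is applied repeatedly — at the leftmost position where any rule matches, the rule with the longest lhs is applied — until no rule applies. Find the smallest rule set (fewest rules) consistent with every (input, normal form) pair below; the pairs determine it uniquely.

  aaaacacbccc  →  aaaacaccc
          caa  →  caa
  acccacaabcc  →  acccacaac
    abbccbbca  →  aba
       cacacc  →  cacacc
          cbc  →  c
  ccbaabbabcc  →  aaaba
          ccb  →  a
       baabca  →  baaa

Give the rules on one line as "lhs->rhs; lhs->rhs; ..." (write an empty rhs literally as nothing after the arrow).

bac->a; bc->; ccb->a

  | aaaacacbccc => aaaacaccc
  | caa
  | acccacaabcc => acccacaac
  | abbccbbca => abcbbca => abbca => aba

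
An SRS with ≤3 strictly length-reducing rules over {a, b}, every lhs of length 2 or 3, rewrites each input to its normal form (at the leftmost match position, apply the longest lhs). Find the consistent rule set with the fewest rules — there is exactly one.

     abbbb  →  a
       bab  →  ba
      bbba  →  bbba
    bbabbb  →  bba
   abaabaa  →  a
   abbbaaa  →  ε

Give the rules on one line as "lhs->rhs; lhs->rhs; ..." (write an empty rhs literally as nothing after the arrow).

  | abbbb => abbb => abb => ab => a
  | bab => ba
  | bbba
  | bbabbb => bbabb => bbab => bba

aa->; ab->a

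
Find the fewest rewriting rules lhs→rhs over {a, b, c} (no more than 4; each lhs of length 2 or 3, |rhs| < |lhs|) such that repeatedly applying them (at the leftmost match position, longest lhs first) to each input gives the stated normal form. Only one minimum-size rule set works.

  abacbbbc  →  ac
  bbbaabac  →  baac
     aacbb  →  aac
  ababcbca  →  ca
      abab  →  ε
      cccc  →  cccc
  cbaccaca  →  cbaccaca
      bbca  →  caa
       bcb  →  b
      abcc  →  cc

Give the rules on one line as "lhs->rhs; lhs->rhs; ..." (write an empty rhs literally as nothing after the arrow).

ab->; bb->; bbc->ca; bc->

  | abacbbbc => acbbbc => acbc => ac
  | bbbaabac => baabac => baac
  | aacbb => aac
  | ababcbca => abcbca => cbca => ca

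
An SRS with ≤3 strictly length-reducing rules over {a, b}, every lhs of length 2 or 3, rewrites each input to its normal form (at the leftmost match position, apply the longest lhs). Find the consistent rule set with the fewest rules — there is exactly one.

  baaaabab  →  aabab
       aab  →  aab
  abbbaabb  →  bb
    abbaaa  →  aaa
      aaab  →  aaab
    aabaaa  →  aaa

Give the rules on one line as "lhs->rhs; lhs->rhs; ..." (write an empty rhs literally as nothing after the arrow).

abb->; baa->

  | baaaabab => aabab
  | aab
  | abbbaabb => baabb => bb
  | abbaaa => aaa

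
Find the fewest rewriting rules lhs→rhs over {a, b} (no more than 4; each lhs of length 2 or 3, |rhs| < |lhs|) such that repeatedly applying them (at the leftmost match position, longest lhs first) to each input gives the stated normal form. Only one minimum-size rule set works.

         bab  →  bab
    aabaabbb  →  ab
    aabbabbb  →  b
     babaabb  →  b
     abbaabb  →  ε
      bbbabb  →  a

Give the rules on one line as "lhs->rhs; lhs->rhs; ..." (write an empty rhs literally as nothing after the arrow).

  | bab
  | aabaabbb => baabbb => bbbb => ab
  | aabbabbb => bbabbb => babbb => baa => b
  | babaabb => babbb => baa => b

aa->; bb->a; bba->ba; bbb->a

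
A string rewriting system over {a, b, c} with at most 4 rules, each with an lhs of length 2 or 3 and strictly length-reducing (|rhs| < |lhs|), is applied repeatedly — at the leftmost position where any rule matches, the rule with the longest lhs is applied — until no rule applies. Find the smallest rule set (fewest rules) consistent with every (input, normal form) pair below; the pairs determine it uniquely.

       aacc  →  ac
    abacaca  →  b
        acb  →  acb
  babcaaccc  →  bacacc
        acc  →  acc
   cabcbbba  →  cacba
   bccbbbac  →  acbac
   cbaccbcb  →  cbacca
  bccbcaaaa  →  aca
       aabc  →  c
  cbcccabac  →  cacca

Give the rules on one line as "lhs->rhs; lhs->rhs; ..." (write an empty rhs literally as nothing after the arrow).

aa->b; ab->a; bb->; bc->a

  | aacc => bcc => ac
  | abacaca => aacaca => bcaca => aaca => bca => aa => b
  | acb
  | babcaaccc => bacaaccc => bacbccc => bacacc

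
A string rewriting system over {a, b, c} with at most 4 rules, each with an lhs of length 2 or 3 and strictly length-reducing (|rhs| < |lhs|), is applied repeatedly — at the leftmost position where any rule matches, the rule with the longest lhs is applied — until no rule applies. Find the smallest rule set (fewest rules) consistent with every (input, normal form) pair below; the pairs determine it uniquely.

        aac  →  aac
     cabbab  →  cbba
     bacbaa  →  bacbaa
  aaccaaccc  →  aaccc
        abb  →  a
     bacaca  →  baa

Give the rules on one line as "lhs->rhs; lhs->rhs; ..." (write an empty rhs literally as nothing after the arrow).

ab->a; ca->c; cac->

  | aac
  | cabbab => cbbab => cbba
  | bacbaa
  | aaccaaccc => aaccaccc => aaccc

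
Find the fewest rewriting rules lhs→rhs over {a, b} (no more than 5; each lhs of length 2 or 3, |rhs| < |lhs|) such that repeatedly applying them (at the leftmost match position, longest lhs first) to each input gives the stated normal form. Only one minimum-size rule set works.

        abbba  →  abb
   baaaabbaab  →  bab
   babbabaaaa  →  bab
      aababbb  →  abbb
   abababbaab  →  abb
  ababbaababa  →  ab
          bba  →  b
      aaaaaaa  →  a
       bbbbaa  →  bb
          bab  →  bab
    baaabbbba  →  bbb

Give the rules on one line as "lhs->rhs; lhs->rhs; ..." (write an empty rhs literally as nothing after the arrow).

  | abbba => abb
  | baaaabbaab => baaabbaab => baabbaab => bbaab => bab
  | babbabaaaa => babbaaaa => babaaa => babaa => baba => bab
  | aababbb => abbb

aa->a; aab->; aba->ab; bba->b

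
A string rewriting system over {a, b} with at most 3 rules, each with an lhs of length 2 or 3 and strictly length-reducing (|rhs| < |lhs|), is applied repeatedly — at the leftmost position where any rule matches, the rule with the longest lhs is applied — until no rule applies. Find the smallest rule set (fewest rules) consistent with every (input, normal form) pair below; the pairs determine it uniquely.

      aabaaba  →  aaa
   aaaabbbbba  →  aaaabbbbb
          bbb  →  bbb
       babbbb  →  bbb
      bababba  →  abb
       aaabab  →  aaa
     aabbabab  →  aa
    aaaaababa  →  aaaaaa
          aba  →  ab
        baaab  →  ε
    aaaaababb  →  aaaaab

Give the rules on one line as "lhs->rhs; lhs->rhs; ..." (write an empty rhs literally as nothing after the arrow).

ba->b; bab->

  | aabaaba => aababa => aaa
  | aaaabbbbba => aaaabbbbb
  | bbb
  | babbbb => bbb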